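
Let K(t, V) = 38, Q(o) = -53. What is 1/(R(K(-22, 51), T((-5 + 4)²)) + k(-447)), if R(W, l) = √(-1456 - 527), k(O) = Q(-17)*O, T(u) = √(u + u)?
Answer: 7897/187088488 - I*√1983/561265464 ≈ 4.221e-5 - 7.934e-8*I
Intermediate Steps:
T(u) = √2*√u (T(u) = √(2*u) = √2*√u)
k(O) = -53*O
R(W, l) = I*√1983 (R(W, l) = √(-1983) = I*√1983)
1/(R(K(-22, 51), T((-5 + 4)²)) + k(-447)) = 1/(I*√1983 - 53*(-447)) = 1/(I*√1983 + 23691) = 1/(23691 + I*√1983)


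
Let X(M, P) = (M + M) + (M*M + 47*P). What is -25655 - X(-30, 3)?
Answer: -26636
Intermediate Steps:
X(M, P) = M² + 2*M + 47*P (X(M, P) = 2*M + (M² + 47*P) = M² + 2*M + 47*P)
-25655 - X(-30, 3) = -25655 - ((-30)² + 2*(-30) + 47*3) = -25655 - (900 - 60 + 141) = -25655 - 1*981 = -25655 - 981 = -26636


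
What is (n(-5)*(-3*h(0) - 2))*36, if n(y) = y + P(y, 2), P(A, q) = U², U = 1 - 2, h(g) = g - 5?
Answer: -1872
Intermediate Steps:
h(g) = -5 + g
U = -1
P(A, q) = 1 (P(A, q) = (-1)² = 1)
n(y) = 1 + y (n(y) = y + 1 = 1 + y)
(n(-5)*(-3*h(0) - 2))*36 = ((1 - 5)*(-3*(-5 + 0) - 2))*36 = -4*(-3*(-5) - 2)*36 = -4*(15 - 2)*36 = -4*13*36 = -52*36 = -1872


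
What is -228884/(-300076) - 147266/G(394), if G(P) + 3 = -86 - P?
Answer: 1582197971/5176311 ≈ 305.66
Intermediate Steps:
G(P) = -89 - P (G(P) = -3 + (-86 - P) = -89 - P)
-228884/(-300076) - 147266/G(394) = -228884/(-300076) - 147266/(-89 - 1*394) = -228884*(-1/300076) - 147266/(-89 - 394) = 57221/75019 - 147266/(-483) = 57221/75019 - 147266*(-1/483) = 57221/75019 + 21038/69 = 1582197971/5176311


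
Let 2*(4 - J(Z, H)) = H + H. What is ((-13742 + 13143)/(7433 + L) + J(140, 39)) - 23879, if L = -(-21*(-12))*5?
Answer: -147621721/6173 ≈ -23914.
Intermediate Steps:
J(Z, H) = 4 - H (J(Z, H) = 4 - (H + H)/2 = 4 - H)
L = -1260 (L = -252*5 = -1*1260 = -1260)
((-13742 + 13143)/(7433 + L) + J(140, 39)) - 23879 = ((-13742 + 13143)/(7433 - 1260) + (4 - 1*39)) - 23879 = (-599/6173 + (4 - 39)) - 23879 = (-599*1/6173 - 35) - 23879 = (-599/6173 - 35) - 23879 = -216654/6173 - 23879 = -147621721/6173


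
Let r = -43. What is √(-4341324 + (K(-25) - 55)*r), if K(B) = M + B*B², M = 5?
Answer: I*√3667299 ≈ 1915.0*I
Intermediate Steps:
K(B) = 5 + B³ (K(B) = 5 + B*B² = 5 + B³)
√(-4341324 + (K(-25) - 55)*r) = √(-4341324 + ((5 + (-25)³) - 55)*(-43)) = √(-4341324 + ((5 - 15625) - 55)*(-43)) = √(-4341324 + (-15620 - 55)*(-43)) = √(-4341324 - 15675*(-43)) = √(-4341324 + 674025) = √(-3667299) = I*√3667299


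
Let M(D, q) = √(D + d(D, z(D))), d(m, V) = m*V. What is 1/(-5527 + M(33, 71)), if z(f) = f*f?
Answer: -5527/30511759 - √35970/30511759 ≈ -0.00018736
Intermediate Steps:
z(f) = f²
d(m, V) = V*m
M(D, q) = √(D + D³) (M(D, q) = √(D + D²*D) = √(D + D³))
1/(-5527 + M(33, 71)) = 1/(-5527 + √(33 + 33³)) = 1/(-5527 + √(33 + 35937)) = 1/(-5527 + √35970)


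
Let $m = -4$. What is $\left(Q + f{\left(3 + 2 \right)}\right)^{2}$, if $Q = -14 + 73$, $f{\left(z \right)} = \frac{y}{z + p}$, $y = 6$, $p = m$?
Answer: $4225$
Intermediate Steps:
$p = -4$
$f{\left(z \right)} = \frac{6}{-4 + z}$ ($f{\left(z \right)} = \frac{6}{z - 4} = \frac{6}{-4 + z}$)
$Q = 59$
$\left(Q + f{\left(3 + 2 \right)}\right)^{2} = \left(59 + \frac{6}{-4 + \left(3 + 2\right)}\right)^{2} = \left(59 + \frac{6}{-4 + 5}\right)^{2} = \left(59 + \frac{6}{1}\right)^{2} = \left(59 + 6 \cdot 1\right)^{2} = \left(59 + 6\right)^{2} = 65^{2} = 4225$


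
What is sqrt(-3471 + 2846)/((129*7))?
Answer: 25*I/903 ≈ 0.027685*I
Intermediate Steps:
sqrt(-3471 + 2846)/((129*7)) = sqrt(-625)/903 = (25*I)*(1/903) = 25*I/903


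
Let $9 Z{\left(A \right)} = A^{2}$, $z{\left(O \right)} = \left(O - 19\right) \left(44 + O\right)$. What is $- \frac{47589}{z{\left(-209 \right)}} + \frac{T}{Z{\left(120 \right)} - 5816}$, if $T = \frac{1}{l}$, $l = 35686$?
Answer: $- \frac{596655720107}{471667571760} \approx -1.265$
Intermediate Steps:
$z{\left(O \right)} = \left(-19 + O\right) \left(44 + O\right)$
$Z{\left(A \right)} = \frac{A^{2}}{9}$
$T = \frac{1}{35686} \approx 2.8022 \cdot 10^{-5}$
$- \frac{47589}{z{\left(-209 \right)}} + \frac{T}{Z{\left(120 \right)} - 5816} = - \frac{47589}{-836 + \left(-209\right)^{2} + 25 \left(-209\right)} + \frac{1}{35686 \left(\frac{120^{2}}{9} - 5816\right)} = - \frac{47589}{-836 + 43681 - 5225} + \frac{1}{35686 \left(\frac{1}{9} \cdot 14400 - 5816\right)} = - \frac{47589}{37620} + \frac{1}{35686 \left(1600 - 5816\right)} = \left(-47589\right) \frac{1}{37620} + \frac{1}{35686 \left(-4216\right)} = - \frac{15863}{12540} + \frac{1}{35686} \left(- \frac{1}{4216}\right) = - \frac{15863}{12540} - \frac{1}{150452176} = - \frac{596655720107}{471667571760}$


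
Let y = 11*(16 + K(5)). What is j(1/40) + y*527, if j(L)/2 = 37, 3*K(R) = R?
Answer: 307463/3 ≈ 1.0249e+5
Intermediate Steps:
K(R) = R/3
j(L) = 74 (j(L) = 2*37 = 74)
y = 583/3 (y = 11*(16 + (⅓)*5) = 11*(16 + 5/3) = 11*(53/3) = 583/3 ≈ 194.33)
j(1/40) + y*527 = 74 + (583/3)*527 = 74 + 307241/3 = 307463/3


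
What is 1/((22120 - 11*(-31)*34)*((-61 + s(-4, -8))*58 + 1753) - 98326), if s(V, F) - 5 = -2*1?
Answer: -1/54411580 ≈ -1.8378e-8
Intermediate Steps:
s(V, F) = 3 (s(V, F) = 5 - 2*1 = 5 - 2 = 3)
1/((22120 - 11*(-31)*34)*((-61 + s(-4, -8))*58 + 1753) - 98326) = 1/((22120 - 11*(-31)*34)*((-61 + 3)*58 + 1753) - 98326) = 1/((22120 + 341*34)*(-58*58 + 1753) - 98326) = 1/((22120 + 11594)*(-3364 + 1753) - 98326) = 1/(33714*(-1611) - 98326) = 1/(-54313254 - 98326) = 1/(-54411580) = -1/54411580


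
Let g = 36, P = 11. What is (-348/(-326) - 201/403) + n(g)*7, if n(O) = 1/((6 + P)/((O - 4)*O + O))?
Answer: 546904827/1116713 ≈ 489.75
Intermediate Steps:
n(O) = O/17 + O*(-4 + O)/17 (n(O) = 1/((6 + 11)/((O - 4)*O + O)) = 1/(17/((-4 + O)*O + O)) = 1/(17/(O*(-4 + O) + O)) = 1/(17/(O + O*(-4 + O))) = O/17 + O*(-4 + O)/17)
(-348/(-326) - 201/403) + n(g)*7 = (-348/(-326) - 201/403) + ((1/17)*36*(-3 + 36))*7 = (-348*(-1/326) - 201*1/403) + ((1/17)*36*33)*7 = (174/163 - 201/403) + (1188/17)*7 = 37359/65689 + 8316/17 = 546904827/1116713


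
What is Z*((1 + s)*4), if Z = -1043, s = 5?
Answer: -25032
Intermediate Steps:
Z*((1 + s)*4) = -1043*(1 + 5)*4 = -6258*4 = -1043*24 = -25032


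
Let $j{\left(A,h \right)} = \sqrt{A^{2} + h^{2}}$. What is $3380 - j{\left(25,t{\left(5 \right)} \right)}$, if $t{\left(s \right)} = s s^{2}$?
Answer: $3380 - 25 \sqrt{26} \approx 3252.5$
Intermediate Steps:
$t{\left(s \right)} = s^{3}$
$3380 - j{\left(25,t{\left(5 \right)} \right)} = 3380 - \sqrt{25^{2} + \left(5^{3}\right)^{2}} = 3380 - \sqrt{625 + 125^{2}} = 3380 - \sqrt{625 + 15625} = 3380 - \sqrt{16250} = 3380 - 25 \sqrt{26}$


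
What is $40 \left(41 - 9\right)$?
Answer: $1280$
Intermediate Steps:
$40 \left(41 - 9\right) = 40 \cdot 32 = 1280$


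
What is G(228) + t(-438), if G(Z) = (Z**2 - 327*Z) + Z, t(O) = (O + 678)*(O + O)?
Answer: -232584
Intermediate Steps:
t(O) = 2*O*(678 + O) (t(O) = (678 + O)*(2*O) = 2*O*(678 + O))
G(Z) = Z**2 - 326*Z
G(228) + t(-438) = 228*(-326 + 228) + 2*(-438)*(678 - 438) = 228*(-98) + 2*(-438)*240 = -22344 - 210240 = -232584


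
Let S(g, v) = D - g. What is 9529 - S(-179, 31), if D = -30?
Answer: 9380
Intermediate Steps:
S(g, v) = -30 - g
9529 - S(-179, 31) = 9529 - (-30 - 1*(-179)) = 9529 - (-30 + 179) = 9529 - 1*149 = 9529 - 149 = 9380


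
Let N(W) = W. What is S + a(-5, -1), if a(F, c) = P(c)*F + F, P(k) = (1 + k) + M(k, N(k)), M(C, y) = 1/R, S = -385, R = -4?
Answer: -1555/4 ≈ -388.75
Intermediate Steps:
M(C, y) = -¼ (M(C, y) = 1/(-4) = -¼)
P(k) = ¾ + k (P(k) = (1 + k) - ¼ = ¾ + k)
a(F, c) = F + F*(¾ + c) (a(F, c) = (¾ + c)*F + F = F*(¾ + c) + F = F + F*(¾ + c))
S + a(-5, -1) = -385 + (¼)*(-5)*(7 + 4*(-1)) = -385 + (¼)*(-5)*(7 - 4) = -385 + (¼)*(-5)*3 = -385 - 15/4 = -1555/4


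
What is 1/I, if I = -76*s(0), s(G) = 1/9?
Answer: -9/76 ≈ -0.11842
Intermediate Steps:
s(G) = ⅑
I = -76/9 (I = -76*⅑ = -76/9 ≈ -8.4444)
1/I = 1/(-76/9) = -9/76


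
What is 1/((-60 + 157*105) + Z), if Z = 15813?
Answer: 1/32238 ≈ 3.1019e-5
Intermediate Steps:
1/((-60 + 157*105) + Z) = 1/((-60 + 157*105) + 15813) = 1/((-60 + 16485) + 15813) = 1/(16425 + 15813) = 1/32238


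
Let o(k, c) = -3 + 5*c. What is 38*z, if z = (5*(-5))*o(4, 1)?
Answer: -1900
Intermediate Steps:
z = -50 (z = (5*(-5))*(-3 + 5*1) = -25*(-3 + 5) = -25*2 = -50)
38*z = 38*(-50) = -1900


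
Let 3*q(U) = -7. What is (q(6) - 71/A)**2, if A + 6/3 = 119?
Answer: 118336/13689 ≈ 8.6446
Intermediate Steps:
A = 117 (A = -2 + 119 = 117)
q(U) = -7/3 (q(U) = (1/3)*(-7) = -7/3)
(q(6) - 71/A)**2 = (-7/3 - 71/117)**2 = (-344/117)**2 = 118336/13689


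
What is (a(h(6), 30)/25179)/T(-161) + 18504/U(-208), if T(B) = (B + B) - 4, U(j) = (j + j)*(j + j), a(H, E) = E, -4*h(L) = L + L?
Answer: 3164212307/29593852288 ≈ 0.10692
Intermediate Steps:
h(L) = -L/2 (h(L) = -(L + L)/4 = -L/2)
U(j) = 4*j**2 (U(j) = (2*j)*(2*j) = 4*j**2)
T(B) = -4 + 2*B (T(B) = 2*B - 4 = -4 + 2*B)
(a(h(6), 30)/25179)/T(-161) + 18504/U(-208) = (30/25179)/(-4 + 2*(-161)) + 18504/((4*(-208)**2)) = (30*(1/25179))/(-4 - 322) + 18504/((4*43264)) = (10/8393)/(-326) + 18504/173056 = (10/8393)*(-1/326) + 18504*(1/173056) = -5/1368059 + 2313/21632 = 3164212307/29593852288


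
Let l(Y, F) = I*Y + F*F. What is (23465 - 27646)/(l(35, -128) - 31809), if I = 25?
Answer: 4181/14550 ≈ 0.28735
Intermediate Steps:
l(Y, F) = F² + 25*Y (l(Y, F) = 25*Y + F*F = 25*Y + F² = F² + 25*Y)
(23465 - 27646)/(l(35, -128) - 31809) = (23465 - 27646)/(((-128)² + 25*35) - 31809) = -4181/((16384 + 875) - 31809) = -4181/(17259 - 31809) = -4181/(-14550) = -4181*(-1/14550) = 4181/14550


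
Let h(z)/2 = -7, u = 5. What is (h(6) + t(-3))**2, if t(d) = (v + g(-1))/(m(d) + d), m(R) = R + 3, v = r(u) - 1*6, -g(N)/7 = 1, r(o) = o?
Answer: 1156/9 ≈ 128.44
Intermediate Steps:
h(z) = -14 (h(z) = 2*(-7) = -14)
g(N) = -7 (g(N) = -7*1 = -7)
v = -1 (v = 5 - 1*6 = 5 - 6 = -1)
m(R) = 3 + R
t(d) = -8/(3 + 2*d) (t(d) = (-1 - 7)/((3 + d) + d) = -8/(3 + 2*d))
(h(6) + t(-3))**2 = (-14 - 8/(3 + 2*(-3)))**2 = (-14 - 8/(3 - 6))**2 = (-14 - 8/(-3))**2 = (-14 - 8*(-1/3))**2 = (-14 + 8/3)**2 = (-34/3)**2 = 1156/9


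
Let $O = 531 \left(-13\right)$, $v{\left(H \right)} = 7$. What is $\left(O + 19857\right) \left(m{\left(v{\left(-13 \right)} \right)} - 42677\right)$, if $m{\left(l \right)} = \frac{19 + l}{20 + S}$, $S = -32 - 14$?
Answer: $-552850812$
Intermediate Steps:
$S = -46$ ($S = -32 - 14 = -46$)
$O = -6903$
$m{\left(l \right)} = - \frac{19}{26} - \frac{l}{26}$ ($m{\left(l \right)} = \frac{19 + l}{20 - 46} = \frac{19 + l}{-26} = \left(19 + l\right) \left(- \frac{1}{26}\right) = - \frac{19}{26} - \frac{l}{26}$)
$\left(O + 19857\right) \left(m{\left(v{\left(-13 \right)} \right)} - 42677\right) = \left(-6903 + 19857\right) \left(\left(- \frac{19}{26} - \frac{7}{26}\right) - 42677\right) = 12954 \left(\left(- \frac{19}{26} - \frac{7}{26}\right) - 42677\right) = 12954 \left(-1 - 42677\right) = 12954 \left(-42678\right) = -552850812$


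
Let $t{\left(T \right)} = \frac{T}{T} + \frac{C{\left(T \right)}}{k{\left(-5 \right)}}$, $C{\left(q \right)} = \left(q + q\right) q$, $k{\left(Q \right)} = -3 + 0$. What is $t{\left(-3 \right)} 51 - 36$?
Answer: $-291$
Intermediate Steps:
$k{\left(Q \right)} = -3$
$C{\left(q \right)} = 2 q^{2}$ ($C{\left(q \right)} = 2 q q = 2 q^{2}$)
$t{\left(T \right)} = 1 - \frac{2 T^{2}}{3}$ ($t{\left(T \right)} = \frac{T}{T} + \frac{2 T^{2}}{-3} = 1 + 2 T^{2} \left(- \frac{1}{3}\right) = 1 - \frac{2 T^{2}}{3}$)
$t{\left(-3 \right)} 51 - 36 = \left(1 - \frac{2 \left(-3\right)^{2}}{3}\right) 51 - 36 = \left(1 - 6\right) 51 - 36 = \left(-5\right) 51 - 36 = -255 - 36 = -291$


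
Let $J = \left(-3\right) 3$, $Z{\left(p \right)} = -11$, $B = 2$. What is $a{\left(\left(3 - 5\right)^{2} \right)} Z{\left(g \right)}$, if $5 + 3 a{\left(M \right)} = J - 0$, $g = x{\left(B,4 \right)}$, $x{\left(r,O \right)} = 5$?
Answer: $\frac{154}{3} \approx 51.333$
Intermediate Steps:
$g = 5$
$J = -9$
$a{\left(M \right)} = - \frac{14}{3}$ ($a{\left(M \right)} = - \frac{5}{3} + \frac{-9 - 0}{3} = - \frac{5}{3} + \frac{-9 + 0}{3} = - \frac{5}{3} + \frac{1}{3} \left(-9\right) = - \frac{5}{3} - 3 = - \frac{14}{3}$)
$a{\left(\left(3 - 5\right)^{2} \right)} Z{\left(g \right)} = \left(- \frac{14}{3}\right) \left(-11\right) = \frac{154}{3}$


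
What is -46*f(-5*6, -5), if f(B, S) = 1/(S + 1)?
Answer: 23/2 ≈ 11.500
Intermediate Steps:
f(B, S) = 1/(1 + S)
-46*f(-5*6, -5) = -46/(1 - 5) = -46/(-4) = -46*(-¼) = 23/2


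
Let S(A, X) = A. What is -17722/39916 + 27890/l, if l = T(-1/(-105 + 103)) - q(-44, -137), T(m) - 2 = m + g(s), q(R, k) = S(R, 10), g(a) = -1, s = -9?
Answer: 1112450889/1816178 ≈ 612.52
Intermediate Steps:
q(R, k) = R
T(m) = 1 + m (T(m) = 2 + (m - 1) = 2 + (-1 + m) = 1 + m)
l = 91/2 (l = (1 - 1/(-105 + 103)) - 1*(-44) = (1 - 1/(-2)) + 44 = (1 - 1*(-½)) + 44 = (1 + ½) + 44 = 3/2 + 44 = 91/2 ≈ 45.500)
-17722/39916 + 27890/l = -17722/39916 + 27890/(91/2) = -17722*1/39916 + 27890*(2/91) = -8861/19958 + 55780/91 = 1112450889/1816178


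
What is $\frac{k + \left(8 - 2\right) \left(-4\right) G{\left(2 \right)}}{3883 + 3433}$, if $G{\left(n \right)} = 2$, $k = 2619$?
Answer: $\frac{2571}{7316} \approx 0.35142$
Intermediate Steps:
$\frac{k + \left(8 - 2\right) \left(-4\right) G{\left(2 \right)}}{3883 + 3433} = \frac{2619 + \left(8 - 2\right) \left(-4\right) 2}{3883 + 3433} = \frac{2619 + 6 \left(-4\right) 2}{7316} = \left(2619 - 48\right) \frac{1}{7316} = 2571 \cdot \frac{1}{7316} = \frac{2571}{7316}$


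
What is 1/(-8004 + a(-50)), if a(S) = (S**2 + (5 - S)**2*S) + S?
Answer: -1/156804 ≈ -6.3774e-6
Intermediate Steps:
a(S) = S + S**2 + S*(5 - S)**2 (a(S) = (S**2 + S*(5 - S)**2) + S = S + S**2 + S*(5 - S)**2)
1/(-8004 + a(-50)) = 1/(-8004 - 50*(1 - 50 + (-5 - 50)**2)) = 1/(-8004 - 50*(1 - 50 + (-55)**2)) = 1/(-8004 - 50*(1 - 50 + 3025)) = 1/(-8004 - 50*2976) = 1/(-8004 - 148800) = 1/(-156804) = -1/156804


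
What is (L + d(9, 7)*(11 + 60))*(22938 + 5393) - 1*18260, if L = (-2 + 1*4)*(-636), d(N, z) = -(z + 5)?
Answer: -60193304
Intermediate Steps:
d(N, z) = -5 - z (d(N, z) = -(5 + z) = -5 - z)
L = -1272 (L = (-2 + 4)*(-636) = 2*(-636) = -1272)
(L + d(9, 7)*(11 + 60))*(22938 + 5393) - 1*18260 = (-1272 + (-5 - 1*7)*(11 + 60))*(22938 + 5393) - 1*18260 = (-1272 + (-5 - 7)*71)*28331 - 18260 = (-1272 - 12*71)*28331 - 18260 = (-1272 - 852)*28331 - 18260 = -2124*28331 - 18260 = -60175044 - 18260 = -60193304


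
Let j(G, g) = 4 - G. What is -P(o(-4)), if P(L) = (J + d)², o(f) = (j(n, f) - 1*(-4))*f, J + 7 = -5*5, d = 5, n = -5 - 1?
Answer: -729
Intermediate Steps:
n = -6
J = -32 (J = -7 - 5*5 = -7 - 25 = -32)
o(f) = 14*f (o(f) = ((4 - 1*(-6)) - 1*(-4))*f = ((4 + 6) + 4)*f = (10 + 4)*f = 14*f)
P(L) = 729 (P(L) = (-32 + 5)² = (-27)² = 729)
-P(o(-4)) = -1*729 = -729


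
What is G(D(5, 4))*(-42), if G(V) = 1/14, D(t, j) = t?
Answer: -3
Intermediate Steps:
G(V) = 1/14
G(D(5, 4))*(-42) = (1/14)*(-42) = -3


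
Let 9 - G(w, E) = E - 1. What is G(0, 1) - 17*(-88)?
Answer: 1505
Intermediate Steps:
G(w, E) = 10 - E (G(w, E) = 9 - (E - 1) = 9 - (-1 + E) = 9 + (1 - E) = 10 - E)
G(0, 1) - 17*(-88) = (10 - 1*1) - 17*(-88) = (10 - 1) + 1496 = 9 + 1496 = 1505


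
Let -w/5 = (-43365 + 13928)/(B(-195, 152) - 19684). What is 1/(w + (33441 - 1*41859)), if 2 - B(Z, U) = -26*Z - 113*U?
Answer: -7576/63921953 ≈ -0.00011852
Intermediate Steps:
B(Z, U) = 2 + 26*Z + 113*U (B(Z, U) = 2 - (-26*Z - 113*U) = 2 - (-113*U - 26*Z) = 2 + (26*Z + 113*U) = 2 + 26*Z + 113*U)
w = -147185/7576 (w = -5*(-43365 + 13928)/((2 + 26*(-195) + 113*152) - 19684) = -(-147185)/((2 - 5070 + 17176) - 19684) = -(-147185)/(12108 - 19684) = -(-147185)/(-7576) = -(-147185)*(-1)/7576 = -5*29437/7576 = -147185/7576 ≈ -19.428)
1/(w + (33441 - 1*41859)) = 1/(-147185/7576 + (33441 - 1*41859)) = 1/(-147185/7576 + (33441 - 41859)) = 1/(-147185/7576 - 8418) = 1/(-63921953/7576) = -7576/63921953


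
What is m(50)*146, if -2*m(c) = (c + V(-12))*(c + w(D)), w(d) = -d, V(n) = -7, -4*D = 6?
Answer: -323317/2 ≈ -1.6166e+5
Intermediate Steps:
D = -3/2 (D = -1/4*6 = -3/2 ≈ -1.5000)
m(c) = -(-7 + c)*(3/2 + c)/2 (m(c) = -(c - 7)*(c - 1*(-3/2))/2 = -(-7 + c)*(c + 3/2)/2 = -(-7 + c)*(3/2 + c)/2)
m(50)*146 = (21/4 - 1/2*50**2 + (11/4)*50)*146 = (21/4 - 1/2*2500 + 275/2)*146 = (21/4 - 1250 + 275/2)*146 = -4429/4*146 = -323317/2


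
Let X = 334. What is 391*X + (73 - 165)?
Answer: 130502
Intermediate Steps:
391*X + (73 - 165) = 391*334 + (73 - 165) = 130594 - 92 = 130502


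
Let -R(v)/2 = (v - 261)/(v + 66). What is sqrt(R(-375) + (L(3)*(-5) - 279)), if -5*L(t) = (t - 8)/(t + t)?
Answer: I*sqrt(108447258)/618 ≈ 16.851*I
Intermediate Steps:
R(v) = -2*(-261 + v)/(66 + v) (R(v) = -2*(v - 261)/(v + 66) = -2*(-261 + v)/(66 + v))
L(t) = -(-8 + t)/(10*t) (L(t) = -(t - 8)/(5*(t + t)) = -(-8 + t)/(5*(2*t)) = -(-8 + t)*1/(2*t)/5 = -(-8 + t)/(10*t))
sqrt(R(-375) + (L(3)*(-5) - 279)) = sqrt(2*(261 - 1*(-375))/(66 - 375) + (((1/10)*(8 - 1*3)/3)*(-5) - 279)) = sqrt(2*(261 + 375)/(-309) + (((1/10)*(1/3)*(8 - 3))*(-5) - 279)) = sqrt(2*(-1/309)*636 + (((1/10)*(1/3)*5)*(-5) - 279)) = sqrt(-424/103 + ((1/6)*(-5) - 279)) = sqrt(-424/103 + (-5/6 - 279)) = sqrt(-424/103 - 1679/6) = sqrt(-175481/618) = I*sqrt(108447258)/618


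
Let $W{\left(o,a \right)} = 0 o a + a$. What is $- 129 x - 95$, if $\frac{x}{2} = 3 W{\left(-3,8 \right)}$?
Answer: $-6287$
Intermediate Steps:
$W{\left(o,a \right)} = a$ ($W{\left(o,a \right)} = 0 a + a = 0 + a = a$)
$x = 48$ ($x = 2 \cdot 3 \cdot 8 = 2 \cdot 24 = 48$)
$- 129 x - 95 = \left(-129\right) 48 - 95 = -6192 - 95 = -6287$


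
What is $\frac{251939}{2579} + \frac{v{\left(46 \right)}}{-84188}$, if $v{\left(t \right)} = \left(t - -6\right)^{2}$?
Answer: $\frac{407755133}{4175401} \approx 97.656$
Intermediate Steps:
$v{\left(t \right)} = \left(6 + t\right)^{2}$ ($v{\left(t \right)} = \left(t + 6\right)^{2} = \left(6 + t\right)^{2}$)
$\frac{251939}{2579} + \frac{v{\left(46 \right)}}{-84188} = \frac{251939}{2579} + \frac{\left(6 + 46\right)^{2}}{-84188} = 251939 \cdot \frac{1}{2579} + 52^{2} \left(- \frac{1}{84188}\right) = \frac{251939}{2579} + 2704 \left(- \frac{1}{84188}\right) = \frac{251939}{2579} - \frac{52}{1619} = \frac{407755133}{4175401}$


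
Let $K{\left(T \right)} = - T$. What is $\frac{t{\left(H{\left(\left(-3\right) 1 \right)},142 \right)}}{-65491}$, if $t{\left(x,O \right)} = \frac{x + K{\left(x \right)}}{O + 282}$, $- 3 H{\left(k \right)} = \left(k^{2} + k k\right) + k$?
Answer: $0$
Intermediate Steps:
$H{\left(k \right)} = - \frac{2 k^{2}}{3} - \frac{k}{3}$ ($H{\left(k \right)} = - \frac{\left(k^{2} + k k\right) + k}{3} = - \frac{\left(k^{2} + k^{2}\right) + k}{3} = - \frac{2 k^{2} + k}{3} = - \frac{k + 2 k^{2}}{3} = - \frac{2 k^{2}}{3} - \frac{k}{3}$)
$t{\left(x,O \right)} = 0$ ($t{\left(x,O \right)} = \frac{x - x}{O + 282} = \frac{0}{282 + O} = 0$)
$\frac{t{\left(H{\left(\left(-3\right) 1 \right)},142 \right)}}{-65491} = \frac{0}{-65491} = 0 \left(- \frac{1}{65491}\right) = 0$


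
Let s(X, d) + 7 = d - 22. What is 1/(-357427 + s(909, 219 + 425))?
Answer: -1/356812 ≈ -2.8026e-6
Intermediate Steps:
s(X, d) = -29 + d (s(X, d) = -7 + (d - 22) = -7 + (-22 + d) = -29 + d)
1/(-357427 + s(909, 219 + 425)) = 1/(-357427 + (-29 + (219 + 425))) = 1/(-357427 + (-29 + 644)) = 1/(-357427 + 615) = 1/(-356812) = -1/356812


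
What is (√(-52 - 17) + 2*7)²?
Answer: (14 + I*√69)² ≈ 127.0 + 232.59*I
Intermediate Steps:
(√(-52 - 17) + 2*7)² = (√(-69) + 14)² = (I*√69 + 14)² = (14 + I*√69)²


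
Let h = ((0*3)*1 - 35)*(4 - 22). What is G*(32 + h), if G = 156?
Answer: 103272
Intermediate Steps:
h = 630 (h = (0*1 - 35)*(-18) = (0 - 35)*(-18) = -35*(-18) = 630)
G*(32 + h) = 156*(32 + 630) = 156*662 = 103272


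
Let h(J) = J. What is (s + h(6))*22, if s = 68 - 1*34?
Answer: 880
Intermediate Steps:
s = 34 (s = 68 - 34 = 34)
(s + h(6))*22 = (34 + 6)*22 = 40*22 = 880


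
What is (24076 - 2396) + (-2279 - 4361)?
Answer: 15040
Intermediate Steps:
(24076 - 2396) + (-2279 - 4361) = 21680 - 6640 = 15040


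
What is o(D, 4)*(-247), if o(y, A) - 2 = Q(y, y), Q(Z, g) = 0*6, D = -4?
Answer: -494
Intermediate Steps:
Q(Z, g) = 0
o(y, A) = 2 (o(y, A) = 2 + 0 = 2)
o(D, 4)*(-247) = 2*(-247) = -494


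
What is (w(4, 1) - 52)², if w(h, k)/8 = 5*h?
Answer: 11664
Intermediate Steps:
w(h, k) = 40*h (w(h, k) = 8*(5*h) = 40*h)
(w(4, 1) - 52)² = (40*4 - 52)² = (160 - 52)² = 108² = 11664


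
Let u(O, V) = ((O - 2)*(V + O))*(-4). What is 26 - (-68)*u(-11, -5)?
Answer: -56550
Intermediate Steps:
u(O, V) = -4*(-2 + O)*(O + V) (u(O, V) = ((-2 + O)*(O + V))*(-4) = -4*(-2 + O)*(O + V))
26 - (-68)*u(-11, -5) = 26 - (-68)*(-4*(-11)**2 + 8*(-11) + 8*(-5) - 4*(-11)*(-5)) = 26 - (-68)*(-4*121 - 88 - 40 - 220) = 26 - (-68)*(-484 - 88 - 40 - 220) = 26 - (-68)*(-832) = 26 - 68*832 = 26 - 56576 = -56550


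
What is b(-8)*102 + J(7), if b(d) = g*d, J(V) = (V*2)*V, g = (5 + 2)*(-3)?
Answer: 17234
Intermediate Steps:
g = -21 (g = 7*(-3) = -21)
J(V) = 2*V² (J(V) = (2*V)*V = 2*V²)
b(d) = -21*d
b(-8)*102 + J(7) = -21*(-8)*102 + 2*7² = 168*102 + 2*49 = 17136 + 98 = 17234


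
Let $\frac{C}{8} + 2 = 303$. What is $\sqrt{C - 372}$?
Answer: $2 \sqrt{509} \approx 45.122$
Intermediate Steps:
$C = 2408$ ($C = -16 + 8 \cdot 303 = -16 + 2424 = 2408$)
$\sqrt{C - 372} = \sqrt{2408 - 372} = \sqrt{2036} = 2 \sqrt{509}$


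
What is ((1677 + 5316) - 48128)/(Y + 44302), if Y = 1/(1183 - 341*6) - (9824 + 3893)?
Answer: -35499505/26394854 ≈ -1.3449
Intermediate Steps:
Y = -11837772/863 (Y = 1/(1183 - 2046) - 1*13717 = 1/(-863) - 13717 = -1/863 - 13717 = -11837772/863 ≈ -13717.)
((1677 + 5316) - 48128)/(Y + 44302) = ((1677 + 5316) - 48128)/(-11837772/863 + 44302) = (6993 - 48128)/(26394854/863) = -41135*863/26394854 = -35499505/26394854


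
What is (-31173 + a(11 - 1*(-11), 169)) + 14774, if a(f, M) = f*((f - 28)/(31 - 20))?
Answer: -16411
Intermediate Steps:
a(f, M) = f*(-28/11 + f/11) (a(f, M) = f*((-28 + f)/11) = f*((-28 + f)*(1/11)) = f*(-28/11 + f/11))
(-31173 + a(11 - 1*(-11), 169)) + 14774 = (-31173 + (11 - 1*(-11))*(-28 + (11 - 1*(-11)))/11) + 14774 = (-31173 + (11 + 11)*(-28 + (11 + 11))/11) + 14774 = (-31173 + (1/11)*22*(-28 + 22)) + 14774 = (-31173 + (1/11)*22*(-6)) + 14774 = (-31173 - 12) + 14774 = -31185 + 14774 = -16411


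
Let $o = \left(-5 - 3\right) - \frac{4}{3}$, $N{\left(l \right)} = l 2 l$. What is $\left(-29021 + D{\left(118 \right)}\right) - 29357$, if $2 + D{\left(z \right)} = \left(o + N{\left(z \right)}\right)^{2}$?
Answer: $\frac{6974396836}{9} \approx 7.7493 \cdot 10^{8}$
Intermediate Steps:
$N{\left(l \right)} = 2 l^{2}$
$o = - \frac{28}{3}$ ($o = -8 - \frac{4}{3} = - \frac{28}{3} \approx -9.3333$)
$D{\left(z \right)} = -2 + \left(- \frac{28}{3} + 2 z^{2}\right)^{2}$
$\left(-29021 + D{\left(118 \right)}\right) - 29357 = \left(-29021 - \left(2 - \frac{4 \left(-14 + 3 \cdot 118^{2}\right)^{2}}{9}\right)\right) - 29357 = \left(-29021 - \left(2 - \frac{4 \left(-14 + 3 \cdot 13924\right)^{2}}{9}\right)\right) - 29357 = \left(-29021 - \left(2 - \frac{4 \left(-14 + 41772\right)^{2}}{9}\right)\right) - 29357 = \left(-29021 - \left(2 - \frac{4 \cdot 41758^{2}}{9}\right)\right) - 29357 = \left(-29021 + \left(-2 + \frac{4}{9} \cdot 1743730564\right)\right) - 29357 = \left(-29021 + \left(-2 + \frac{6974922256}{9}\right)\right) - 29357 = \left(-29021 + \frac{6974922238}{9}\right) - 29357 = \frac{6974661049}{9} - 29357 = \frac{6974396836}{9}$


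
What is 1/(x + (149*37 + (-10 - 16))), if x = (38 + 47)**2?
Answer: 1/12712 ≈ 7.8666e-5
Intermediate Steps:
x = 7225 (x = 85**2 = 7225)
1/(x + (149*37 + (-10 - 16))) = 1/(7225 + (149*37 + (-10 - 16))) = 1/(7225 + (5513 - 26)) = 1/(7225 + 5487) = 1/12712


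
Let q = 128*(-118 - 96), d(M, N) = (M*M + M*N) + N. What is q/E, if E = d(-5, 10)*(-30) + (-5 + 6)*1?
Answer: -27392/451 ≈ -60.736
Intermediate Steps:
d(M, N) = N + M² + M*N (d(M, N) = (M² + M*N) + N = N + M² + M*N)
E = 451 (E = (10 + (-5)² - 5*10)*(-30) + (-5 + 6)*1 = (10 + 25 - 50)*(-30) + 1*1 = -15*(-30) + 1 = 450 + 1 = 451)
q = -27392 (q = 128*(-214) = -27392)
q/E = -27392/451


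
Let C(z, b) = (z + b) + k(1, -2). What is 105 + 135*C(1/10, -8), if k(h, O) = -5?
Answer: -3273/2 ≈ -1636.5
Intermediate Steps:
C(z, b) = -5 + b + z (C(z, b) = (z + b) - 5 = (b + z) - 5 = -5 + b + z)
105 + 135*C(1/10, -8) = 105 + 135*(-5 - 8 + 1/10) = 105 + 135*(-129/10) = 105 - 3483/2 = -3273/2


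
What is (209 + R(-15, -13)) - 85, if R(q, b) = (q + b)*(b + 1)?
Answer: 460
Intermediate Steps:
R(q, b) = (1 + b)*(b + q) (R(q, b) = (b + q)*(1 + b) = (1 + b)*(b + q))
(209 + R(-15, -13)) - 85 = (209 + (-13 - 15 + (-13)² - 13*(-15))) - 85 = (209 + (-13 - 15 + 169 + 195)) - 85 = (209 + 336) - 85 = 545 - 85 = 460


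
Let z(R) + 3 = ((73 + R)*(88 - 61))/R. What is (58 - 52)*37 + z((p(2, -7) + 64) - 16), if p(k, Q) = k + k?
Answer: 14763/52 ≈ 283.90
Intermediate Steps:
p(k, Q) = 2*k
z(R) = -3 + (1971 + 27*R)/R (z(R) = -3 + ((73 + R)*(88 - 61))/R = -3 + ((73 + R)*27)/R = -3 + (1971 + 27*R)/R)
(58 - 52)*37 + z((p(2, -7) + 64) - 16) = (58 - 52)*37 + (24 + 1971/((2*2 + 64) - 16)) = 6*37 + (24 + 1971/((4 + 64) - 16)) = 222 + (24 + 1971/(68 - 16)) = 222 + (24 + 1971/52) = 222 + 3219/52 = 14763/52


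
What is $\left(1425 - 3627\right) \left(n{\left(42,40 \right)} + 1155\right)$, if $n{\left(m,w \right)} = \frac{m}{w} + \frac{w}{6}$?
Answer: $- \frac{25603021}{10} \approx -2.5603 \cdot 10^{6}$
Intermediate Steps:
$n{\left(m,w \right)} = \frac{w}{6} + \frac{m}{w}$ ($n{\left(m,w \right)} = \frac{m}{w} + w \frac{1}{6} = \frac{m}{w} + \frac{w}{6} = \frac{w}{6} + \frac{m}{w}$)
$\left(1425 - 3627\right) \left(n{\left(42,40 \right)} + 1155\right) = \left(1425 - 3627\right) \left(\left(\frac{1}{6} \cdot 40 + \frac{42}{40}\right) + 1155\right) = - 2202 \left(\left(\frac{20}{3} + 42 \cdot \frac{1}{40}\right) + 1155\right) = - 2202 \left(\left(\frac{20}{3} + \frac{21}{20}\right) + 1155\right) = - 2202 \left(\frac{463}{60} + 1155\right) = \left(-2202\right) \frac{69763}{60} = - \frac{25603021}{10}$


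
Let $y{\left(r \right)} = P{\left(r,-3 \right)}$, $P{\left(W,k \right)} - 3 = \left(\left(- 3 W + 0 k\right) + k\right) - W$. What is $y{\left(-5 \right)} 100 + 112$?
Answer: $2112$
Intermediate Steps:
$P{\left(W,k \right)} = 3 + k - 4 W$ ($P{\left(W,k \right)} = 3 - \left(- k + 4 W\right) = 3 + k - 4 W$)
$y{\left(r \right)} = - 4 r$ ($y{\left(r \right)} = 3 - 3 - 4 r = - 4 r$)
$y{\left(-5 \right)} 100 + 112 = \left(-4\right) \left(-5\right) 100 + 112 = 20 \cdot 100 + 112 = 2000 + 112 = 2112$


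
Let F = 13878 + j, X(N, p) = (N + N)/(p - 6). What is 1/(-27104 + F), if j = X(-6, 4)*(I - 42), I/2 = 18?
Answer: -1/13262 ≈ -7.5403e-5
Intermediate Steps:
I = 36 (I = 2*18 = 36)
X(N, p) = 2*N/(-6 + p) (X(N, p) = (2*N)/(-6 + p) = 2*N/(-6 + p))
j = -36 (j = (2*(-6)/(-6 + 4))*(36 - 42) = (2*(-6)/(-2))*(-6) = (2*(-6)*(-½))*(-6) = 6*(-6) = -36)
F = 13842 (F = 13878 - 36 = 13842)
1/(-27104 + F) = 1/(-27104 + 13842) = 1/(-13262) = -1/13262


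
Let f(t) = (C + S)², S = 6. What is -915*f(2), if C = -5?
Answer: -915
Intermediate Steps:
f(t) = 1 (f(t) = (-5 + 6)² = 1² = 1)
-915*f(2) = -915*1 = -915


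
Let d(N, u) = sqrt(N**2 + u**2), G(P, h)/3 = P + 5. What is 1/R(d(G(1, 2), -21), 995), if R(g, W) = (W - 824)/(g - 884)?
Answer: -884/171 + sqrt(85)/57 ≈ -5.0078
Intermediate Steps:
G(P, h) = 15 + 3*P (G(P, h) = 3*(P + 5) = 3*(5 + P) = 15 + 3*P)
R(g, W) = (-824 + W)/(-884 + g)
1/R(d(G(1, 2), -21), 995) = 1/((-824 + 995)/(-884 + sqrt((15 + 3*1)**2 + (-21)**2))) = 1/(171/(-884 + sqrt((15 + 3)**2 + 441))) = 1/(171/(-884 + sqrt(18**2 + 441))) = 1/(171/(-884 + sqrt(324 + 441))) = 1/(171/(-884 + sqrt(765))) = 1/(171/(-884 + 3*sqrt(85))) = -884/171 + sqrt(85)/57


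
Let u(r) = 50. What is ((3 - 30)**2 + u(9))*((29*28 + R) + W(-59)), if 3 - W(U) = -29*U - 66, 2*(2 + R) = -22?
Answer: -656697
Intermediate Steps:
R = -13 (R = -2 + (1/2)*(-22) = -2 - 11 = -13)
W(U) = 69 + 29*U (W(U) = 3 - (-29*U - 66) = 3 - (-66 - 29*U) = 3 + (66 + 29*U) = 69 + 29*U)
((3 - 30)**2 + u(9))*((29*28 + R) + W(-59)) = ((3 - 30)**2 + 50)*((29*28 - 13) + (69 + 29*(-59))) = ((-27)**2 + 50)*((812 - 13) + (69 - 1711)) = (729 + 50)*(799 - 1642) = 779*(-843) = -656697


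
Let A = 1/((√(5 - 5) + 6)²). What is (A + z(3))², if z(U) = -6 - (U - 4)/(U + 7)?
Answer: 1117249/32400 ≈ 34.483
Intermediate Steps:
A = 1/36 (A = 1/((√0 + 6)²) = 1/((0 + 6)²) = 1/(6²) = 1/36 ≈ 0.027778)
z(U) = -6 - (-4 + U)/(7 + U)
(A + z(3))² = (1/36 + (-38 - 7*3)/(7 + 3))² = (1/36 + (-38 - 21)/10)² = (1/36 + (⅒)*(-59))² = (1/36 - 59/10)² = (-1057/180)² = 1117249/32400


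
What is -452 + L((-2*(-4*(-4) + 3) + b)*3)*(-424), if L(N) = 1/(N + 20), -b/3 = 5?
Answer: -62404/139 ≈ -448.95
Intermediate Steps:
b = -15 (b = -3*5 = -15)
L(N) = 1/(20 + N)
-452 + L((-2*(-4*(-4) + 3) + b)*3)*(-424) = -452 - 424/(20 + (-2*(-4*(-4) + 3) - 15)*3) = -452 - 424/(20 + (-2*(16 + 3) - 15)*3) = -452 - 424/(20 + (-2*19 - 15)*3) = -452 - 424/(20 + (-38 - 15)*3) = -452 - 424/(20 - 53*3) = -452 - 424/(20 - 159) = -452 - 424/(-139) = -452 - 1/139*(-424) = -452 + 424/139 = -62404/139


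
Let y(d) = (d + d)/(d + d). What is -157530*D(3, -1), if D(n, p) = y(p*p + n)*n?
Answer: -472590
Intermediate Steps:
y(d) = 1 (y(d) = (2*d)/((2*d)) = (2*d)*(1/(2*d)) = 1)
D(n, p) = n (D(n, p) = 1*n = n)
-157530*D(3, -1) = -157530*3 = -472590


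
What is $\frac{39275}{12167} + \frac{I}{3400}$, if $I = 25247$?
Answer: $\frac{440715249}{41367800} \approx 10.654$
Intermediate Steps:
$\frac{39275}{12167} + \frac{I}{3400} = \frac{39275}{12167} + \frac{25247}{3400} = \frac{440715249}{41367800}$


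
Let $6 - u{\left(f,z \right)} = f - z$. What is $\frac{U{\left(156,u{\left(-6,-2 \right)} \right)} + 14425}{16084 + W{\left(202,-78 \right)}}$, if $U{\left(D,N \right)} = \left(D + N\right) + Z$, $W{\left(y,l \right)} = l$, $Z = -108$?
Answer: $\frac{14483}{16006} \approx 0.90485$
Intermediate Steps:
$u{\left(f,z \right)} = 6 + z - f$ ($u{\left(f,z \right)} = 6 - \left(f - z\right) = 6 + z - f$)
$U{\left(D,N \right)} = -108 + D + N$ ($U{\left(D,N \right)} = \left(D + N\right) - 108 = -108 + D + N$)
$\frac{U{\left(156,u{\left(-6,-2 \right)} \right)} + 14425}{16084 + W{\left(202,-78 \right)}} = \frac{\left(-108 + 156 - -10\right) + 14425}{16084 - 78} = \frac{\left(-108 + 156 + \left(6 - 2 + 6\right)\right) + 14425}{16006} = \left(\left(-108 + 156 + 10\right) + 14425\right) \frac{1}{16006} = \left(58 + 14425\right) \frac{1}{16006} = 14483 \cdot \frac{1}{16006} = \frac{14483}{16006}$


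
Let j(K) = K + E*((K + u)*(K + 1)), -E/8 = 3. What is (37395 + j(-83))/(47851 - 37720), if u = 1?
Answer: -124064/10131 ≈ -12.246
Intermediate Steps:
E = -24 (E = -8*3 = -24)
j(K) = K - 24*(1 + K)² (j(K) = K - 24*(K + 1)*(K + 1) = K - 24*(1 + K)*(1 + K) = K - 24*(1 + K)²)
(37395 + j(-83))/(47851 - 37720) = (37395 + (-24 - 47*(-83) - 24*(-83)²))/(47851 - 37720) = (37395 + (-24 + 3901 - 24*6889))/10131 = (37395 + (-24 + 3901 - 165336))*(1/10131) = (37395 - 161459)*(1/10131) = -124064*1/10131 = -124064/10131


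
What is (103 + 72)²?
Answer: 30625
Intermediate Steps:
(103 + 72)² = 175² = 30625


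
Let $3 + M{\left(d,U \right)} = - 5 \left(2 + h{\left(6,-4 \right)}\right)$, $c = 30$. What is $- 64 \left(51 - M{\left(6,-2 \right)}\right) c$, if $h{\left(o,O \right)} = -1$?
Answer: $-113280$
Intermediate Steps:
$M{\left(d,U \right)} = -8$ ($M{\left(d,U \right)} = -3 - 5 \left(2 - 1\right) = -3 - 5 = -8$)
$- 64 \left(51 - M{\left(6,-2 \right)}\right) c = - 64 \left(51 - -8\right) 30 = - 64 \left(51 + 8\right) 30 = \left(-64\right) 59 \cdot 30 = \left(-3776\right) 30 = -113280$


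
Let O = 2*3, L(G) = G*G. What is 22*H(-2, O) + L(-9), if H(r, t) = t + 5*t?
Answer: 873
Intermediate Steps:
L(G) = G**2
O = 6
H(r, t) = 6*t
22*H(-2, O) + L(-9) = 22*(6*6) + (-9)**2 = 22*36 + 81 = 792 + 81 = 873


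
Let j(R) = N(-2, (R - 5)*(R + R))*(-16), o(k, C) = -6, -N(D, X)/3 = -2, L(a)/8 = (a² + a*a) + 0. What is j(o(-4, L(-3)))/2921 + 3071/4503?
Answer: 8538103/13153263 ≈ 0.64912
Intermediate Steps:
L(a) = 16*a² (L(a) = 8*((a² + a*a) + 0) = 8*((a² + a²) + 0) = 8*(2*a² + 0) = 8*(2*a²) = 16*a²)
N(D, X) = 6 (N(D, X) = -3*(-2) = 6)
j(R) = -96 (j(R) = 6*(-16) = -96)
j(o(-4, L(-3)))/2921 + 3071/4503 = -96/2921 + 3071/4503 = 8538103/13153263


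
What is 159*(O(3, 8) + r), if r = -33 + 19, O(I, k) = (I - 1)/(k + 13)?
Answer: -15476/7 ≈ -2210.9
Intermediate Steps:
O(I, k) = (-1 + I)/(13 + k)
r = -14
159*(O(3, 8) + r) = 159*((-1 + 3)/(13 + 8) - 14) = 159*(2/21 - 14) = 159*(-292/21) = -15476/7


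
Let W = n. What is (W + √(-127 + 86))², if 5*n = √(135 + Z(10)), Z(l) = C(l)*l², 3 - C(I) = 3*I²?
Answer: -6118/5 - 18*√14965/5 ≈ -1664.0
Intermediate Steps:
C(I) = 3 - 3*I²
Z(l) = l²*(3 - 3*l²) (Z(l) = (3 - 3*l²)*l² = l²*(3 - 3*l²))
n = 9*I*√365/5 (n = √(135 + 3*10²*(1 - 1*10²))/5 = √(135 + 3*100*(1 - 1*100))/5 = √(135 + 3*100*(1 - 100))/5 = √(135 + 3*100*(-99))/5 = √(135 - 29700)/5 = √(-29565)/5 = (9*I*√365)/5 = 9*I*√365/5 ≈ 34.389*I)
W = 9*I*√365/5 ≈ 34.389*I
(W + √(-127 + 86))² = (9*I*√365/5 + √(-127 + 86))² = (9*I*√365/5 + √(-41))² = (9*I*√365/5 + I*√41)² = (I*√41 + 9*I*√365/5)²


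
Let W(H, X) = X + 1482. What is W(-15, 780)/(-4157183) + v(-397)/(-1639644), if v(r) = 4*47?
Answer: -1122606283/1704075040713 ≈ -0.00065878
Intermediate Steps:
W(H, X) = 1482 + X
v(r) = 188
W(-15, 780)/(-4157183) + v(-397)/(-1639644) = (1482 + 780)/(-4157183) + 188/(-1639644) = 2262*(-1/4157183) + 188*(-1/1639644) = -2262/4157183 - 47/409911 = -1122606283/1704075040713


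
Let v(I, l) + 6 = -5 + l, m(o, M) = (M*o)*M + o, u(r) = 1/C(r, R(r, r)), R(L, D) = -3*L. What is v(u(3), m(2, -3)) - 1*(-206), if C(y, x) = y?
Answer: 215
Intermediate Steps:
u(r) = 1/r
m(o, M) = o + o*M**2 (m(o, M) = o*M**2 + o = o + o*M**2)
v(I, l) = -11 + l (v(I, l) = -6 + (-5 + l) = -11 + l)
v(u(3), m(2, -3)) - 1*(-206) = (-11 + 2*(1 + (-3)**2)) - 1*(-206) = (-11 + 2*(1 + 9)) + 206 = (-11 + 2*10) + 206 = (-11 + 20) + 206 = 9 + 206 = 215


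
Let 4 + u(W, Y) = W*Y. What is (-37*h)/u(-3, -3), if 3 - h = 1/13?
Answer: -1406/65 ≈ -21.631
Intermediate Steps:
u(W, Y) = -4 + W*Y
h = 38/13 (h = 3 - 1/13 = 38/13 ≈ 2.9231)
(-37*h)/u(-3, -3) = (-37*38/13)/(-4 - 3*(-3)) = -1406/(13*(-4 + 9)) = -1406/13/5 = -1406/13*⅕ = -1406/65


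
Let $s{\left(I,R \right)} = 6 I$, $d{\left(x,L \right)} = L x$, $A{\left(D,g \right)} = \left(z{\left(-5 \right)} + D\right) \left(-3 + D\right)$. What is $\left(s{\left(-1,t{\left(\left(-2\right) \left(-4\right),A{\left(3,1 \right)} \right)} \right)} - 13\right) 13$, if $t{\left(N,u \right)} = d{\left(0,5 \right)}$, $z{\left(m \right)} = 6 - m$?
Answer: $-247$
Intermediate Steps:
$A{\left(D,g \right)} = \left(-3 + D\right) \left(11 + D\right)$ ($A{\left(D,g \right)} = \left(\left(6 - -5\right) + D\right) \left(-3 + D\right) = \left(\left(6 + 5\right) + D\right) \left(-3 + D\right) = \left(11 + D\right) \left(-3 + D\right) = \left(-3 + D\right) \left(11 + D\right)$)
$t{\left(N,u \right)} = 0$ ($t{\left(N,u \right)} = 5 \cdot 0 = 0$)
$\left(s{\left(-1,t{\left(\left(-2\right) \left(-4\right),A{\left(3,1 \right)} \right)} \right)} - 13\right) 13 = \left(6 \left(-1\right) - 13\right) 13 = \left(-6 - 13\right) 13 = \left(-19\right) 13 = -247$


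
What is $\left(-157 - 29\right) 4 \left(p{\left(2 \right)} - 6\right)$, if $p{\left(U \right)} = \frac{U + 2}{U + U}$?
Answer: $3720$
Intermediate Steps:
$p{\left(U \right)} = \frac{2 + U}{2 U}$
$\left(-157 - 29\right) 4 \left(p{\left(2 \right)} - 6\right) = \left(-157 - 29\right) 4 \left(\frac{2 + 2}{2 \cdot 2} - 6\right) = - 186 \cdot 4 \left(\frac{1}{2} \cdot \frac{1}{2} \cdot 4 - 6\right) = - 186 \cdot 4 \left(1 - 6\right) = - 186 \cdot 4 \left(-5\right) = \left(-186\right) \left(-20\right) = 3720$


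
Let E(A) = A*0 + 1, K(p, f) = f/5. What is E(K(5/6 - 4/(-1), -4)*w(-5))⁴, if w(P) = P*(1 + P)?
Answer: 1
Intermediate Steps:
K(p, f) = f/5 (K(p, f) = f*(⅕) = f/5)
E(A) = 1 (E(A) = 0 + 1 = 1)
E(K(5/6 - 4/(-1), -4)*w(-5))⁴ = 1⁴ = 1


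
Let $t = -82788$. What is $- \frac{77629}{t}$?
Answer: $\frac{77629}{82788} \approx 0.93768$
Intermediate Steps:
$- \frac{77629}{t} = - \frac{77629}{-82788} = \left(-77629\right) \left(- \frac{1}{82788}\right) = \frac{77629}{82788}$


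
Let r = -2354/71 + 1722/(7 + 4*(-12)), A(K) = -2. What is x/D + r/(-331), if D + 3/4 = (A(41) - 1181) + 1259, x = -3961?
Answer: -370743708/7073801 ≈ -52.411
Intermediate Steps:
D = 301/4 (D = -¾ + ((-2 - 1181) + 1259) = -¾ + (-1183 + 1259) = -¾ + 76 = 301/4 ≈ 75.250)
r = -5336/71 (r = -2354*1/71 + 1722/(7 - 48) = -2354/71 + 1722/(-41) = -2354/71 + 1722*(-1/41) = -2354/71 - 42 = -5336/71 ≈ -75.155)
x/D + r/(-331) = -3961/301/4 - 5336/71/(-331) = -3961*4/301 - 5336/71*(-1/331) = -15844/301 + 5336/23501 = -370743708/7073801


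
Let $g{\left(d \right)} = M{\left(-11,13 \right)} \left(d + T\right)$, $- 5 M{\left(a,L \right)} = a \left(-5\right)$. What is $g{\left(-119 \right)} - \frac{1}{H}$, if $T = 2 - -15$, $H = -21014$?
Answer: $\frac{23577709}{21014} \approx 1122.0$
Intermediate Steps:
$M{\left(a,L \right)} = a$ ($M{\left(a,L \right)} = - \frac{a \left(-5\right)}{5} = - \frac{\left(-5\right) a}{5} = a$)
$T = 17$ ($T = 2 + 15 = 17$)
$g{\left(d \right)} = -187 - 11 d$ ($g{\left(d \right)} = - 11 \left(d + 17\right) = - 11 \left(17 + d\right) = -187 - 11 d$)
$g{\left(-119 \right)} - \frac{1}{H} = \left(-187 - -1309\right) - \frac{1}{-21014} = \left(-187 + 1309\right) - - \frac{1}{21014} = 1122 + \frac{1}{21014} = \frac{23577709}{21014}$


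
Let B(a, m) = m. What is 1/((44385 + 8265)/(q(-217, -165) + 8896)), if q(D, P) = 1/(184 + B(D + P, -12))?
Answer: 117701/696600 ≈ 0.16896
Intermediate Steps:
q(D, P) = 1/172 (q(D, P) = 1/(184 - 12) = 1/172)
1/((44385 + 8265)/(q(-217, -165) + 8896)) = 1/((44385 + 8265)/(1/172 + 8896)) = 1/(52650/(1530113/172)) = 1/(52650*(172/1530113)) = 1/(696600/117701) = 117701/696600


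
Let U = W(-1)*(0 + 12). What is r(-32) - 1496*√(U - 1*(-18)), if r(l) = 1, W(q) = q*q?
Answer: 1 - 1496*√30 ≈ -8192.9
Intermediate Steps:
W(q) = q²
U = 12 (U = (-1)²*(0 + 12) = 1*12 = 12)
r(-32) - 1496*√(U - 1*(-18)) = 1 - 1496*√(12 - 1*(-18)) = 1 - 1496*√(12 + 18) = 1 - 1496*√30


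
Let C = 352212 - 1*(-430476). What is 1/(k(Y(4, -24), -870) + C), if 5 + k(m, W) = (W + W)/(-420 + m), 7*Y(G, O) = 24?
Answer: 243/190192984 ≈ 1.2776e-6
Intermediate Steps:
Y(G, O) = 24/7 (Y(G, O) = (1/7)*24 = 24/7)
k(m, W) = -5 + 2*W/(-420 + m) (k(m, W) = -5 + (W + W)/(-420 + m) = -5 + (2*W)/(-420 + m) = -5 + 2*W/(-420 + m))
C = 782688 (C = 352212 + 430476 = 782688)
1/(k(Y(4, -24), -870) + C) = 1/((2100 - 5*24/7 + 2*(-870))/(-420 + 24/7) + 782688) = 1/((2100 - 120/7 - 1740)/(-2916/7) + 782688) = 1/(-7/2916*2400/7 + 782688) = 1/(-200/243 + 782688) = 1/(190192984/243) = 243/190192984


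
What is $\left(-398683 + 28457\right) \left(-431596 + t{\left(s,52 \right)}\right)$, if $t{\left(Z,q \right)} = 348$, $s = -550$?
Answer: $159659222048$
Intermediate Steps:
$\left(-398683 + 28457\right) \left(-431596 + t{\left(s,52 \right)}\right) = \left(-398683 + 28457\right) \left(-431596 + 348\right) = \left(-370226\right) \left(-431248\right) = 159659222048$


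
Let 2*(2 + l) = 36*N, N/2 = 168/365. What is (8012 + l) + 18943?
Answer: 9843893/365 ≈ 26970.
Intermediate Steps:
N = 336/365 (N = 2*(168/365) = 336/365 ≈ 0.92055)
l = 5318/365 (l = -2 + (36*(336/365))/2 = -2 + (½)*(12096/365) = -2 + 6048/365 = 5318/365 ≈ 14.570)
(8012 + l) + 18943 = (8012 + 5318/365) + 18943 = 2929698/365 + 18943 = 9843893/365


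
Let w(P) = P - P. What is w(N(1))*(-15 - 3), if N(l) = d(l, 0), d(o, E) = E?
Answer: 0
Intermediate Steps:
N(l) = 0
w(P) = 0
w(N(1))*(-15 - 3) = 0*(-15 - 3) = 0*(-18) = 0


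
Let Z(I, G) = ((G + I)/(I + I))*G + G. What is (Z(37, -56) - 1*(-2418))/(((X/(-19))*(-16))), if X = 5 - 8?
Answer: -835297/888 ≈ -940.65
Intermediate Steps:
X = -3
Z(I, G) = G + G*(G + I)/(2*I) (Z(I, G) = ((G + I)/((2*I)))*G + G = ((G + I)*(1/(2*I)))*G + G = ((G + I)/(2*I))*G + G = G*(G + I)/(2*I) + G = G + G*(G + I)/(2*I))
(Z(37, -56) - 1*(-2418))/(((X/(-19))*(-16))) = ((½)*(-56)*(-56 + 3*37)/37 - 1*(-2418))/((-3/(-19)*(-16))) = ((½)*(-56)*(1/37)*(-56 + 111) + 2418)/((-3*(-1/19)*(-16))) = ((½)*(-56)*(1/37)*55 + 2418)/(((3/19)*(-16))) = (-1540/37 + 2418)/(-48/19) = (87926/37)*(-19/48) = -835297/888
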